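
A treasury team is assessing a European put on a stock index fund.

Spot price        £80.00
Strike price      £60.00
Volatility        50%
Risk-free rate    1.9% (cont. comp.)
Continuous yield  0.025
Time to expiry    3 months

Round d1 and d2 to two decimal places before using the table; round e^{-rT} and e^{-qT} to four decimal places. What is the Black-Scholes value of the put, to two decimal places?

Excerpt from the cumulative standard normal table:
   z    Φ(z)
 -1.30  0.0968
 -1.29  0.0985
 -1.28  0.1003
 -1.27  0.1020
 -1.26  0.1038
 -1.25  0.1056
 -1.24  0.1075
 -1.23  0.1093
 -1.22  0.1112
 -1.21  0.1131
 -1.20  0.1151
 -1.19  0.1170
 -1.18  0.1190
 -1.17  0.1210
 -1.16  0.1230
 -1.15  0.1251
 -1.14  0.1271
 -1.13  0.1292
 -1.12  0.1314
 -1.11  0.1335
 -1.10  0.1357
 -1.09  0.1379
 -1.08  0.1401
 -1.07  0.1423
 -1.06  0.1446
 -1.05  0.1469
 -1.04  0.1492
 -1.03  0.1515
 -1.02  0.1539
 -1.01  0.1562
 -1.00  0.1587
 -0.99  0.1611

T = 0.25;  σ√T = 0.2500
ln(S/K) + (r − q + σ²/2)T = ln(80/60) + (0.019 − 0.025 + 0.5²/2)·0.25 = 0.2877 + 0.0297 = 0.3174
d₁ = 0.3174 / 0.2500 = 1.2697 → 1.27
d₂ = d₁ − σ√T = 1.2697 − 0.2500 = 1.0197 → 1.02
exp(−qT) = exp(−0.025·0.25) = 0.9938;  exp(−rT) = exp(−0.019·0.25) = 0.9953
P = 60·0.9953·N(-1.02) − 80·0.9938·N(-1.27) = 60·0.9953·0.1539 − 80·0.9938·0.1020 = 9.1906 − 8.1094 = 1.0812

£1.08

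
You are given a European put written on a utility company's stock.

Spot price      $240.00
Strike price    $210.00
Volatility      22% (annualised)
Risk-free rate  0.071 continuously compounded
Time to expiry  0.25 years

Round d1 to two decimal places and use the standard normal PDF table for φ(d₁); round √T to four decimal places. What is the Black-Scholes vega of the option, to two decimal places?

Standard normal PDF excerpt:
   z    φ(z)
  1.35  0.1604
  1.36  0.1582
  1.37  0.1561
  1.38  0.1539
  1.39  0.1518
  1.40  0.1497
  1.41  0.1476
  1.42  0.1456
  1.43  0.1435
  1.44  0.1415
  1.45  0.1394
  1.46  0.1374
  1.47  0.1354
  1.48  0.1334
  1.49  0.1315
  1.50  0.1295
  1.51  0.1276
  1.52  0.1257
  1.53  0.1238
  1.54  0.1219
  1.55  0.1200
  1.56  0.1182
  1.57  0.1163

σ√T = 0.22 × 0.5000 = 0.1100
d₁ = [ln(240/210) + (0.071 + ½·0.22²)·0.25] / (σ√T) = (0.1335 + 0.0238) / 0.1100 = 1.4303 ⇒ 1.43
√T = √0.25 = 0.5000
φ(d₁) = φ(1.43) = 0.1435
vega = S·φ(d₁)·√T = 240·0.1435·0.5000 = 17.2200

17.22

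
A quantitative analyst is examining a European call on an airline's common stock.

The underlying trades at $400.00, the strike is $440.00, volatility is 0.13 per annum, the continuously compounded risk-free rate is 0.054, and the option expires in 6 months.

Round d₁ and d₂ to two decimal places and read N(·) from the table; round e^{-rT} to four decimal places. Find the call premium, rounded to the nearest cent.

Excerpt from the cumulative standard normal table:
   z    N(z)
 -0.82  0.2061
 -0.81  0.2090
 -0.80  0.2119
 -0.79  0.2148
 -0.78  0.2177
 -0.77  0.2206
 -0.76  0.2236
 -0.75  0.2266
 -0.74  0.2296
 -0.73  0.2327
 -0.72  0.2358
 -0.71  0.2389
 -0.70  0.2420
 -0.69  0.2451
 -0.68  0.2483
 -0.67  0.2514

$4.80

T = 0.5;  σ√T = 0.0919
ln(S/K) + (r + σ²/2)T = ln(400/440) + (0.054 + 0.13²/2)·0.5 = -0.0953 + 0.0312 = -0.0641
d₁ = -0.0641 / 0.0919 = -0.6972 which rounds to -0.70
d₂ = d₁ − σ√T = -0.6972 − 0.0919 = -0.7891 which rounds to -0.79
e^(−rT) = e^(−0.054·0.5) = 0.9734
N(d₁) = N(-0.70) = 0.2420;  N(d₂) = N(-0.79) = 0.2148
C = 400·0.2420 − 440·0.9734·0.2148 = 96.8000 − 91.9980 = 4.8020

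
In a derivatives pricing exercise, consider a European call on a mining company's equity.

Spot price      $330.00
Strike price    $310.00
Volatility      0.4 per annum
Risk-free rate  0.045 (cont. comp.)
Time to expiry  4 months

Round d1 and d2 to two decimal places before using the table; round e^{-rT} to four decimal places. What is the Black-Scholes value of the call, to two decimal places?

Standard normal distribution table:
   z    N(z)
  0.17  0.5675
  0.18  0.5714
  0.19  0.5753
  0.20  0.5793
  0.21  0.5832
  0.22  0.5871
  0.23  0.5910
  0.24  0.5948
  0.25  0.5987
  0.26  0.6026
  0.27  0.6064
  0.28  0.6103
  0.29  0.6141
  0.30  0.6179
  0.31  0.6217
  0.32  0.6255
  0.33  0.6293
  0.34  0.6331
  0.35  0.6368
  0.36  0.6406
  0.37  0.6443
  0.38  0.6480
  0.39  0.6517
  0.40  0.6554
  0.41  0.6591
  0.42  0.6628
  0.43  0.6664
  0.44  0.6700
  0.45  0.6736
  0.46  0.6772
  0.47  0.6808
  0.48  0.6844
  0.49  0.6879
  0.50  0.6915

$43.00

T = 0.3333;  σ√T = 0.2309
d₁ = [ln(330/310) + (0.045 + 0.4²/2)·0.3333] / 0.2309 = [0.0625 + 0.0417] / 0.2309 = 0.4511 → 0.45
d₂ = d₁ − σ√T = 0.4511 − 0.2309 = 0.2202 → 0.22
exp(−rT) = exp(−0.045·0.3333) = 0.9851
C = 330·N(0.45) − 310·0.9851·N(0.22) = 330·0.6736 − 310·0.9851·0.5871 = 222.2880 − 179.2892 = 42.9988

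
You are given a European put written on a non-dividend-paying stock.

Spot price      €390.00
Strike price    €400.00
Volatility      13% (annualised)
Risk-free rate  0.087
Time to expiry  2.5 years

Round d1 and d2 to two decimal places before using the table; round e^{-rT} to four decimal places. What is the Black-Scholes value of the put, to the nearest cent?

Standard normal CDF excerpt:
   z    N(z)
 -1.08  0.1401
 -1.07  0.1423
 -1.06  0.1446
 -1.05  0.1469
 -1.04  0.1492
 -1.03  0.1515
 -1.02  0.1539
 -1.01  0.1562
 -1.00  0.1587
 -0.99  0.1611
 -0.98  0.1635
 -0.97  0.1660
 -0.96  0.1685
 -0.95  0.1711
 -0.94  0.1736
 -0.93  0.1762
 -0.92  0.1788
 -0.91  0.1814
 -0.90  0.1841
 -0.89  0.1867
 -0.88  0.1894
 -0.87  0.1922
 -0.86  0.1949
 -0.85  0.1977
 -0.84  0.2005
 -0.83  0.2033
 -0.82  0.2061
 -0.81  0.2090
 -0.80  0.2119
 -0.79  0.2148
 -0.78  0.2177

€7.23

σ√T = 0.13·√2.5 = 0.2055
d₁ = [ln(390/400) + (0.087 + 0.13²/2)·2.5] / 0.2055 = [-0.0253 + 0.2386] / 0.2055 = 1.0377 ≈ 1.04
d₂ = d₁ − σ√T = 1.0377 − 0.2055 = 0.8322 ≈ 0.83
e^(−rT) = e^(−0.087·2.5) = 0.8045
N(−d₂) = N(-0.83) = 0.2033;  N(−d₁) = N(-1.04) = 0.1492
P = 400·0.8045·0.2033 − 390·0.1492 = 65.4219 − 58.1880 = 7.2339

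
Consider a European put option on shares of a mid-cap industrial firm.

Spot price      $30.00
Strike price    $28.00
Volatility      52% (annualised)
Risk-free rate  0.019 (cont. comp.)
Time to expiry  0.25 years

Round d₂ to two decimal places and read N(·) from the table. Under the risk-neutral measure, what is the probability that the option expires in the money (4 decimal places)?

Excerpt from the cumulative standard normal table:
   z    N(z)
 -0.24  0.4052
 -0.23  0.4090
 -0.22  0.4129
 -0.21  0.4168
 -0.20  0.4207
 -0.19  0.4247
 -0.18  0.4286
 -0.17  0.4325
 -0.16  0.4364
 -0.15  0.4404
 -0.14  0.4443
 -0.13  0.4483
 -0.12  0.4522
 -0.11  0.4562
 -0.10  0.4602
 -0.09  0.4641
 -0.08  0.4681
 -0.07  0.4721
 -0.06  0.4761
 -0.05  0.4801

0.4404

σ√T = 0.52·√0.25 = 0.2600
d₁ = [ln(30/28) + (0.019 + 0.52²/2)·0.25] / 0.2600 = [0.0690 + 0.0386] / 0.2600 = 0.4136 → 0.41
d₂ = d₁ − σ√T = 0.4136 − 0.2600 = 0.1536 → 0.15
Pr(exercise) under Q = N(−d₂) = N(-0.15) = 0.4404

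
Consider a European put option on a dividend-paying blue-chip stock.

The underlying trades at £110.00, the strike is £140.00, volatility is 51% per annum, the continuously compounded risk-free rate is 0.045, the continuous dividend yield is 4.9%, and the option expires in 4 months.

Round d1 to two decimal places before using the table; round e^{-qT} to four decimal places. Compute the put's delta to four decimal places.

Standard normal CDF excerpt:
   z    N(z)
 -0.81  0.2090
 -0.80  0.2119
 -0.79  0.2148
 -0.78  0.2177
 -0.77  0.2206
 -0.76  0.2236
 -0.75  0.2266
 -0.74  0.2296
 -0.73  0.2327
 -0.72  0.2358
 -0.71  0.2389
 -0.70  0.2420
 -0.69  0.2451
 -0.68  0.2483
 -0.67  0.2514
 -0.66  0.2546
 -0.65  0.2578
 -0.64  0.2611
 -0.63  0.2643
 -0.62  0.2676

σ√T = 0.51·√0.3333 = 0.2944
d₁ = [ln(110/140) + (0.045 − 0.049 + ½·0.51²)·0.3333] / (σ√T) = (-0.2412 + 0.0420) / 0.2944 = -0.6763 → -0.68
N(d₁) = N(-0.68) = 0.2483
Δ_put = e^(−qT)·(N(d₁) − 1) = 0.9838·(0.2483 − 1) = -0.7395

-0.7395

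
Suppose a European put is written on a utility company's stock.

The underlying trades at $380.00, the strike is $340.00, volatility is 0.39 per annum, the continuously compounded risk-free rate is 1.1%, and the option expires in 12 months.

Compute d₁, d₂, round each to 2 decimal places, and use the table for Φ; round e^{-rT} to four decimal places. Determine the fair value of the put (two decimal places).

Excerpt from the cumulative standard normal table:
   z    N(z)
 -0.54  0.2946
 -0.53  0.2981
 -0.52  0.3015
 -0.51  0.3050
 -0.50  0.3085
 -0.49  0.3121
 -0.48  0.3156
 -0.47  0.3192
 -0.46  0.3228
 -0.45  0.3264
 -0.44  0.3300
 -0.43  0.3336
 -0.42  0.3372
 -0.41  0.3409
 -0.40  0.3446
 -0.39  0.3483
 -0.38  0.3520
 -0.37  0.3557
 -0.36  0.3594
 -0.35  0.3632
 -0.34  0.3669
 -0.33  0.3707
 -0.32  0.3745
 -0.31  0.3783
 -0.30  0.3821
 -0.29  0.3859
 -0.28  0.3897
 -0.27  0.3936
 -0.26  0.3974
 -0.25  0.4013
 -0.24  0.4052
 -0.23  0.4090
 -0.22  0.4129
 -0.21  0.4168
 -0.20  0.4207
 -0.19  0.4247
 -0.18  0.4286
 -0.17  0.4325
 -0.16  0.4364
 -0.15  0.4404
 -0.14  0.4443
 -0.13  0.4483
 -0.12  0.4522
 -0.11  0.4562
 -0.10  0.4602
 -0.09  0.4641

σ√T = 0.39 × 1.0000 = 0.3900
d₁ = [ln(380/340) + (0.011 + 0.39²/2)·1] / 0.3900 = [0.1112 + 0.0871] / 0.3900 = 0.5084 ⇒ 0.51
d₂ = d₁ − σ√T = 0.5084 − 0.3900 = 0.1184 ⇒ 0.12
exp(−rT) = exp(−0.011·1) = 0.9891
N(−d₂) = N(-0.12) = 0.4522;  N(−d₁) = N(-0.51) = 0.3050
P = 340·0.9891·0.4522 − 380·0.3050 = 152.0721 − 115.9000 = 36.1721

$36.17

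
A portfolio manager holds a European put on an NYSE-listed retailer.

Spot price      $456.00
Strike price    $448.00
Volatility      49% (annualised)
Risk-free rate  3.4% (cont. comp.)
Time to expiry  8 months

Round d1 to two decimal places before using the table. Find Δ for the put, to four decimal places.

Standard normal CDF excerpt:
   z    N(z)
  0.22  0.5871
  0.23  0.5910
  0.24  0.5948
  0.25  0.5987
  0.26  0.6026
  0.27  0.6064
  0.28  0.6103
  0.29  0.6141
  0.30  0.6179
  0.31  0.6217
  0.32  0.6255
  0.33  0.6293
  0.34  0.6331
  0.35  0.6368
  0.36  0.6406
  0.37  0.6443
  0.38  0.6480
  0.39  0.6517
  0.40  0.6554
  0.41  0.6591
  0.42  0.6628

σ√T = 0.49 × 0.8165 = 0.4001
d₁ = [ln(456/448) + (0.034 + ½·0.49²)·0.6667] / (σ√T) = (0.0177 + 0.1027) / 0.4001 = 0.3009 ≈ 0.30
N(d₁) = N(0.30) = 0.6179
Δ_put = N(d₁) − 1 = 0.6179 − 1 = -0.3821

-0.3821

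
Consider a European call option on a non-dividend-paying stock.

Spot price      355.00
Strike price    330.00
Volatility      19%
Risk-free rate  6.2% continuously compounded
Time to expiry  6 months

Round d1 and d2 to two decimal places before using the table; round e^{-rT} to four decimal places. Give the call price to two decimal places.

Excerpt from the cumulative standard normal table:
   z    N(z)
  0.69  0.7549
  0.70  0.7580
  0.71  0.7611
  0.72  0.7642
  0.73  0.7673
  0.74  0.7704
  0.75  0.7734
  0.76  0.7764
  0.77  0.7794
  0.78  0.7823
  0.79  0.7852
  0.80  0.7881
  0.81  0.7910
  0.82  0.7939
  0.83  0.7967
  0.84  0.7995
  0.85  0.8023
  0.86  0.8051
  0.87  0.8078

σ√T = 0.19·√0.5 = 0.1344
ln(S/K) + (r + σ²/2)T = ln(355/330) + (0.062 + 0.19²/2)·0.5 = 0.0730 + 0.0400 = 0.1131
d₁ = 0.1131 / 0.1344 = 0.8415 ⇒ 0.84
d₂ = d₁ − σ√T = 0.8415 − 0.1344 = 0.7071 ⇒ 0.71
e^(−rT) = e^(−0.062·0.5) = 0.9695
N(d₁) = N(0.84) = 0.7995;  N(d₂) = N(0.71) = 0.7611
C = 355·0.7995 − 330·0.9695·0.7611 = 283.8225 − 243.5025 = 40.3200

40.32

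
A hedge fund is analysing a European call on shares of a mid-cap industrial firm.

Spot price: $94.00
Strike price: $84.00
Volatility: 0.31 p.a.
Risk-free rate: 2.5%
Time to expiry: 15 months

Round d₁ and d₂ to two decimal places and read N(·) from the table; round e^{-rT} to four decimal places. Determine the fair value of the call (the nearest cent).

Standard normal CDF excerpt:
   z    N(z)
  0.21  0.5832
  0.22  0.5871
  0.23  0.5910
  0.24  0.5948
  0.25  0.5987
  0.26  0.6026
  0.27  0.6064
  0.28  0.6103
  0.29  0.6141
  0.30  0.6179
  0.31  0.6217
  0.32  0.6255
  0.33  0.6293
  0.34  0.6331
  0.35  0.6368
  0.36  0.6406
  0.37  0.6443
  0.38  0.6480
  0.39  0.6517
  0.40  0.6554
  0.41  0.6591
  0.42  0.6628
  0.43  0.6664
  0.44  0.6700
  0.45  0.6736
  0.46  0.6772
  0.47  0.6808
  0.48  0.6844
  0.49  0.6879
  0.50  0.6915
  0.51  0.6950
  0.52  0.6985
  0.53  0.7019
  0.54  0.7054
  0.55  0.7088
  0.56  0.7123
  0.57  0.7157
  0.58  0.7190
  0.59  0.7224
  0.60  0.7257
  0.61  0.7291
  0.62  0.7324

$19.48

σ√T = 0.31 × 1.1180 = 0.3466
ln(S/K) + (r + σ²/2)T = ln(94/84) + (0.025 + 0.31²/2)·1.25 = 0.1125 + 0.0913 = 0.2038
d₁ = 0.2038 / 0.3466 = 0.5880 ≈ 0.59
d₂ = d₁ − σ√T = 0.5880 − 0.3466 = 0.2414 ≈ 0.24
e^(−rT) = e^(−0.025·1.25) = 0.9692
N(d₁) = N(0.59) = 0.7224;  N(d₂) = N(0.24) = 0.5948
C = 94·0.7224 − 84·0.9692·0.5948 = 67.9056 − 48.4243 = 19.4813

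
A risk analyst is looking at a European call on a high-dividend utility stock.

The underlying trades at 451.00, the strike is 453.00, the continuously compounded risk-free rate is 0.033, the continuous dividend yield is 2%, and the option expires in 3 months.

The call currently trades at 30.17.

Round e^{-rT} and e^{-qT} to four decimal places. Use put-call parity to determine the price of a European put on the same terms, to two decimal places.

e^(−qT) = e^(−0.02·0.25) = 0.9950;  e^(−rT) = e^(−0.033·0.25) = 0.9918
Put-call parity: C − P = S·e^(−qT) − K·e^(−rT) = 451·0.9950 − 453·0.9918 = 448.7450 − 449.2854 = -0.5404
P = C − (C − P) = 30.17 − (-0.5404) = 30.7104

30.71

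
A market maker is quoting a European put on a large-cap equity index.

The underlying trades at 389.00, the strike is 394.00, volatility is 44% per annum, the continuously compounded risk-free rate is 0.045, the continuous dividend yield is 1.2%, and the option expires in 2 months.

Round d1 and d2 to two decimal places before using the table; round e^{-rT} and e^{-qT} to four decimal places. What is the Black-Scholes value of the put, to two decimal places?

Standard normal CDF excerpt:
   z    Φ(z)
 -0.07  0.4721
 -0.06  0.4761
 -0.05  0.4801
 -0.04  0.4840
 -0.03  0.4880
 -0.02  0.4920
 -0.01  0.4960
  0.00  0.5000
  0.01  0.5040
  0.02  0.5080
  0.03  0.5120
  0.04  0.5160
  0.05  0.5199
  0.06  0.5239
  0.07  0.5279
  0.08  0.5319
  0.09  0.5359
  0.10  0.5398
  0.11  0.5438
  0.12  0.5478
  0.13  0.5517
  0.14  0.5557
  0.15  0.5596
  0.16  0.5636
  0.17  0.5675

σ√T = 0.44 × 0.4082 = 0.1796
d₁ = [ln(389/394) + (0.045 − 0.012 + 0.44²/2)·0.1667] / 0.1796 = [-0.0128 + 0.0216] / 0.1796 = 0.0493 ⇒ 0.05
d₂ = d₁ − σ√T = 0.0493 − 0.1796 = -0.1303 ⇒ -0.13
e^(−qT) = e^(−0.012·0.1667) = 0.9980;  e^(−rT) = e^(−0.045·0.1667) = 0.9925
N(−d₂) = N(0.13) = 0.5517;  N(−d₁) = N(-0.05) = 0.4801
P = 394·0.9925·0.5517 − 389·0.9980·0.4801 = 215.7395 − 186.3854 = 29.3541

29.35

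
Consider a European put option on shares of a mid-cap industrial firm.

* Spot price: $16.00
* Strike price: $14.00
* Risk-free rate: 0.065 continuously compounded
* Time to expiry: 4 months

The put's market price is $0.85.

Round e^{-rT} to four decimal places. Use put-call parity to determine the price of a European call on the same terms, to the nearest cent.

$3.15

e^(−rT) = e^(−0.065·0.3333) = 0.9786
Put-call parity: C − P = S − K·e^(−rT) = 16 − 14·0.9786 = 16 − 13.7004 = 2.2996
C = P + (C − P) = 0.85 + (2.2996) = 3.1496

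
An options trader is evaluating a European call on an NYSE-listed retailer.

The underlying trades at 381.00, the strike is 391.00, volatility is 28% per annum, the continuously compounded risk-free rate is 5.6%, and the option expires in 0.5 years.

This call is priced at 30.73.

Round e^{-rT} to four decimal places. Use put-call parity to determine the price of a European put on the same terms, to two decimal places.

exp(−rT) = exp(−0.056·0.5) = 0.9724
Put-call parity: C − P = S − K·e^(−rT) = 381 − 391·0.9724 = 381 − 380.2084 = 0.7916
P = C − (C − P) = 30.73 − (0.7916) = 29.9384

29.94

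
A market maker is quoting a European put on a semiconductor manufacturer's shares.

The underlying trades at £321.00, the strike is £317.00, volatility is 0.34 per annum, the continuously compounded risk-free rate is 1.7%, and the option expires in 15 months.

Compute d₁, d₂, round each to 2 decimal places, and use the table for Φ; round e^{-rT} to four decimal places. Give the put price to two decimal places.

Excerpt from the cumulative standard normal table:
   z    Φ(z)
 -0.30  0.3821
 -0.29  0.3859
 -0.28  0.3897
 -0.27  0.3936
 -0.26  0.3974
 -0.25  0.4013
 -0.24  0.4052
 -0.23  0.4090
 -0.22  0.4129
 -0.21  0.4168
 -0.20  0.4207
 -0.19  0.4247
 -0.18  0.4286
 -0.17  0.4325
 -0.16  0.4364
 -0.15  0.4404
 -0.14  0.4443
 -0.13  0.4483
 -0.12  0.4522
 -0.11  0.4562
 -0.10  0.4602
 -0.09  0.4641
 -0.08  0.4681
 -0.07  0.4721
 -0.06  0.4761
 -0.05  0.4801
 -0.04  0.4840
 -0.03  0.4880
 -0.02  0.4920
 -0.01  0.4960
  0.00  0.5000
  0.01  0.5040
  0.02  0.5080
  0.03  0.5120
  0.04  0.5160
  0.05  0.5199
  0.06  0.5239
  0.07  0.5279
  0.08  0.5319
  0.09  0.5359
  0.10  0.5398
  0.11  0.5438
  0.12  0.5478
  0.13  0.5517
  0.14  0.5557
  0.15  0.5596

£42.43

σ√T = 0.34 × 1.1180 = 0.3801
d₁ = [ln(321/317) + (0.017 + 0.34²/2)·1.25] / 0.3801 = [0.0125 + 0.0935] / 0.3801 = 0.2790 ≈ 0.28
d₂ = d₁ − σ√T = 0.2790 − 0.3801 = -0.1012 ≈ -0.10
exp(−rT) = exp(−0.017·1.25) = 0.9790
N(−d₂) = N(0.10) = 0.5398;  N(−d₁) = N(-0.28) = 0.3897
P = 317·0.9790·0.5398 − 321·0.3897 = 167.5232 − 125.0937 = 42.4295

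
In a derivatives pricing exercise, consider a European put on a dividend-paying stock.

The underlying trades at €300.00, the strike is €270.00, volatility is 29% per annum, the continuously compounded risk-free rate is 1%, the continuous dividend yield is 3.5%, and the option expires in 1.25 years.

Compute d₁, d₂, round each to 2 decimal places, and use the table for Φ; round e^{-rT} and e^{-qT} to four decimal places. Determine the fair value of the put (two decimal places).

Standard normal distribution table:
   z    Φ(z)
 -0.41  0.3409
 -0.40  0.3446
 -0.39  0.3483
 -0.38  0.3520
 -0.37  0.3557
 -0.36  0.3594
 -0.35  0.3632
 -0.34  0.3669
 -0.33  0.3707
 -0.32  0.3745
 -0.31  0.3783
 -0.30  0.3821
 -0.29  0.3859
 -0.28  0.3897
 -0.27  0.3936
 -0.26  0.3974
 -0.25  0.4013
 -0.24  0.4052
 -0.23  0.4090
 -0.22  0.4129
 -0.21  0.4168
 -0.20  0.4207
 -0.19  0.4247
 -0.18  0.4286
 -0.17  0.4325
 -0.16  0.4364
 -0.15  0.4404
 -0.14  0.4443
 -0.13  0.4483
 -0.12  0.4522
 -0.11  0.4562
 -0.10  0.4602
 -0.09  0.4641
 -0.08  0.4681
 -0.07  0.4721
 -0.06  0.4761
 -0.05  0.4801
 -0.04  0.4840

€25.87

σ√T = 0.29·√1.25 = 0.3242
d₁ = [ln(300/270) + (0.01 − 0.035 + 0.29²/2)·1.25] / 0.3242 = [0.1054 + 0.0213] / 0.3242 = 0.3907 → 0.39
d₂ = d₁ − σ√T = 0.3907 − 0.3242 = 0.0665 → 0.07
exp(−qT) = exp(−0.035·1.25) = 0.9572;  exp(−rT) = exp(−0.01·1.25) = 0.9876
P = 270·0.9876·N(-0.07) − 300·0.9572·N(-0.39) = 270·0.9876·0.4721 − 300·0.9572·0.3483 = 125.8864 − 100.0178 = 25.8686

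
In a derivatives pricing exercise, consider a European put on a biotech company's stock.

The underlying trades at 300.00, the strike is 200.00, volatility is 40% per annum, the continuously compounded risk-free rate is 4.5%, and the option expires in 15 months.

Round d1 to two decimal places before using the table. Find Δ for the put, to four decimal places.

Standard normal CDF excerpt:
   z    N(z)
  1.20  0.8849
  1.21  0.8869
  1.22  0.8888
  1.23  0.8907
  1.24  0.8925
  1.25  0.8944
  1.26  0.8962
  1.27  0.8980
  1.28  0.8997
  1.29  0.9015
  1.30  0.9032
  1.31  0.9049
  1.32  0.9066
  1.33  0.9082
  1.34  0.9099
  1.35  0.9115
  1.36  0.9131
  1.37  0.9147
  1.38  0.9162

T = 1.25;  σ√T = 0.4472
ln(S/K) + (r + σ²/2)T = ln(300/200) + (0.045 + 0.4²/2)·1.25 = 0.4055 + 0.1562 = 0.5617
d₁ = 0.5617 / 0.4472 = 1.2560 which rounds to 1.26
N(d₁) = N(1.26) = 0.8962
Δ_put = N(d₁) − 1 = 0.8962 − 1 = -0.1038

-0.1038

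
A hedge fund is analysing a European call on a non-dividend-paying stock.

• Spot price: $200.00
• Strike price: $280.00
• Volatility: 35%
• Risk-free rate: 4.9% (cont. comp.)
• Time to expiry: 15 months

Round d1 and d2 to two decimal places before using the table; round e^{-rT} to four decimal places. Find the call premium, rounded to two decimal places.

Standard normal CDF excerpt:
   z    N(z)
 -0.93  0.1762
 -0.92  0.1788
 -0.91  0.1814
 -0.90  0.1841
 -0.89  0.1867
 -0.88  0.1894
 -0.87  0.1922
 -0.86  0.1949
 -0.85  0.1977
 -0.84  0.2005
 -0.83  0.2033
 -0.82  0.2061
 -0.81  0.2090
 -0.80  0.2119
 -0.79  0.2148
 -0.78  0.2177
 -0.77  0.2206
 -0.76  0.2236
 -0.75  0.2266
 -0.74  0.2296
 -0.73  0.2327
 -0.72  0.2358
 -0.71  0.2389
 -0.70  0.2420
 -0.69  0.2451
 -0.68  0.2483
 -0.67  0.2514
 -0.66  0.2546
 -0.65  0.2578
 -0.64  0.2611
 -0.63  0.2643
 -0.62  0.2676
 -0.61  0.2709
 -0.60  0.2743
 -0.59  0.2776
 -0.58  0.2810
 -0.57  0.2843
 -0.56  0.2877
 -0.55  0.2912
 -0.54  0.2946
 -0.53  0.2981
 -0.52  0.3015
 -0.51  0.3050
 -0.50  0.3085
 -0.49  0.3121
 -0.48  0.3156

σ√T = 0.35·√1.25 = 0.3913
d₁ = [ln(200/280) + (0.049 + 0.35²/2)·1.25] / 0.3913 = [-0.3365 + 0.1378] / 0.3913 = -0.5077 → -0.51
d₂ = d₁ − σ√T = -0.5077 − 0.3913 = -0.8990 → -0.90
e^(−rT) = e^(−0.049·1.25) = 0.9406
N(d₁) = N(-0.51) = 0.3050;  N(d₂) = N(-0.90) = 0.1841
C = 200·0.3050 − 280·0.9406·0.1841 = 61.0000 − 48.4860 = 12.5140

$12.51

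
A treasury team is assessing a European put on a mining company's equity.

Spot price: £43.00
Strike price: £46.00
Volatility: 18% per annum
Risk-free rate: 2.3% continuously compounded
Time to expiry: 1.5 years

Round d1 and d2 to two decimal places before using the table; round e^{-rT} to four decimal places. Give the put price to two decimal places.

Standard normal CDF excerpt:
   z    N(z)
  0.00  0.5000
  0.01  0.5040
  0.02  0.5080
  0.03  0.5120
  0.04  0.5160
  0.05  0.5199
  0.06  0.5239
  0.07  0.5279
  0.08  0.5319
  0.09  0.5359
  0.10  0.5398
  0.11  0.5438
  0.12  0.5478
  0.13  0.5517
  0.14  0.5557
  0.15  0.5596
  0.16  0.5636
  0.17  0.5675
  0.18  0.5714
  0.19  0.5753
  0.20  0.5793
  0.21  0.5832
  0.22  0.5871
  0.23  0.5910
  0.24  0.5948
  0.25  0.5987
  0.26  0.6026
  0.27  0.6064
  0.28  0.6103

£4.59

T = 1.5;  σ√T = 0.2205
d₁ = [ln(43/46) + (0.023 + 0.18²/2)·1.5] / 0.2205 = [-0.0674 + 0.0588] / 0.2205 = -0.0392 which rounds to -0.04
d₂ = d₁ − σ√T = -0.0392 − 0.2205 = -0.2597 which rounds to -0.26
e^(−rT) = e^(−0.023·1.5) = 0.9661
N(−d₂) = N(0.26) = 0.6026;  N(−d₁) = N(0.04) = 0.5160
P = 46·0.9661·0.6026 − 43·0.5160 = 26.7799 − 22.1880 = 4.5919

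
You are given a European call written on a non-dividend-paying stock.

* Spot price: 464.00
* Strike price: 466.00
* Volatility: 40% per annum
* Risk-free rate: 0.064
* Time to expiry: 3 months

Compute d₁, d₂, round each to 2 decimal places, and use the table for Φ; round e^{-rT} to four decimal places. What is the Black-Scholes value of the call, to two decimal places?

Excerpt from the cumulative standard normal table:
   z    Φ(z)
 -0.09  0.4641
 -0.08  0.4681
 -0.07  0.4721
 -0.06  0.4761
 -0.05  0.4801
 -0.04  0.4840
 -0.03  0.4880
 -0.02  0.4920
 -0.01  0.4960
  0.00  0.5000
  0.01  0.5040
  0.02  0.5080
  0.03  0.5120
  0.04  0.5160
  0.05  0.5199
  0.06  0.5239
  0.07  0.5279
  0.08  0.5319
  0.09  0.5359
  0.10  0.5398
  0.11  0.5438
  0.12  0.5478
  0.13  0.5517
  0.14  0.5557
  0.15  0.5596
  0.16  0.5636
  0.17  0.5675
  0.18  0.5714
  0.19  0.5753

σ√T = 0.4·√0.25 = 0.2000
ln(S/K) + (r + σ²/2)T = ln(464/466) + (0.064 + 0.4²/2)·0.25 = -0.0043 + 0.0360 = 0.0317
d₁ = 0.0317 / 0.2000 = 0.1585 ⇒ 0.16
d₂ = d₁ − σ√T = 0.1585 − 0.2000 = -0.0415 ⇒ -0.04
exp(−rT) = exp(−0.064·0.25) = 0.9841
C = 464·N(0.16) − 466·0.9841·N(-0.04) = 464·0.5636 − 466·0.9841·0.4840 = 261.5104 − 221.9579 = 39.5525

39.55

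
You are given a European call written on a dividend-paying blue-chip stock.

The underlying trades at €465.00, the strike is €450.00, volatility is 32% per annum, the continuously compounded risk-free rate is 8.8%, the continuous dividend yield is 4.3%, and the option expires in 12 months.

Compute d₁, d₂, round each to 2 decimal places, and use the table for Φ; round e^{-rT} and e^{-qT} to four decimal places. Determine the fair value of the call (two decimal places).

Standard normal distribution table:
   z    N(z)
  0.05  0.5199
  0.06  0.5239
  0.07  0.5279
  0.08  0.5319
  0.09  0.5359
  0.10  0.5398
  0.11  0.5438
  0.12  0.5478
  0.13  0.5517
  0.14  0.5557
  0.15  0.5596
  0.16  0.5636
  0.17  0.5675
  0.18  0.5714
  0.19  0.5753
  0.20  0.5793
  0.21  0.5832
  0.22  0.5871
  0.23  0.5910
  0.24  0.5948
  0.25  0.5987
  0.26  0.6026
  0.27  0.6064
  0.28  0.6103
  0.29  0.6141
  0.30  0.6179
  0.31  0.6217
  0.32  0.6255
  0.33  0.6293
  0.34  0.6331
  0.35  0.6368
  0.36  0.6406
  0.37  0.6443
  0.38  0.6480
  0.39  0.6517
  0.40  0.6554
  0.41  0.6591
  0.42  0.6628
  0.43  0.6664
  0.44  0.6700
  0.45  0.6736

€72.73

σ√T = 0.32 × 1.0000 = 0.3200
d₁ = [ln(465/450) + (0.088 − 0.043 + 0.32²/2)·1] / 0.3200 = [0.0328 + 0.0962] / 0.3200 = 0.4031 which rounds to 0.40
d₂ = d₁ − σ√T = 0.4031 − 0.3200 = 0.0831 which rounds to 0.08
exp(−qT) = exp(−0.043·1) = 0.9579;  exp(−rT) = exp(−0.088·1) = 0.9158
N(d₁) = N(0.40) = 0.6554;  N(d₂) = N(0.08) = 0.5319
C = 465·0.9579·0.6554 − 450·0.9158·0.5319 = 291.9306 − 219.2013 = 72.7293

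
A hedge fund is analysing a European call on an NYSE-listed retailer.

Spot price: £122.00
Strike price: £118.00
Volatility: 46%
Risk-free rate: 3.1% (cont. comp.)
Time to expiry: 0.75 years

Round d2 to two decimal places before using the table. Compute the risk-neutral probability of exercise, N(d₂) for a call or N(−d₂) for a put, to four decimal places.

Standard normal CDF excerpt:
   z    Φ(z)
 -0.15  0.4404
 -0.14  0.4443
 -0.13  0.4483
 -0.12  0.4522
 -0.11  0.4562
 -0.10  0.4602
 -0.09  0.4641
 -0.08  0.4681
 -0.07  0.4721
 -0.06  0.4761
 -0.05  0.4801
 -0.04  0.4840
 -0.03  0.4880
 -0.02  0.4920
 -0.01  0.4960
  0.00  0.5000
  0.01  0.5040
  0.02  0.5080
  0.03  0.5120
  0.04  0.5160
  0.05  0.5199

σ√T = 0.46 × 0.8660 = 0.3984
d₁ = [ln(122/118) + (0.031 + 0.46²/2)·0.75] / 0.3984 = [0.0333 + 0.1026] / 0.3984 = 0.3412 ⇒ 0.34
d₂ = d₁ − σ√T = 0.3412 − 0.3984 = -0.0571 ⇒ -0.06
Risk-neutral Pr[S_T > K] = N(d₂) = N(-0.06) = 0.4761

0.4761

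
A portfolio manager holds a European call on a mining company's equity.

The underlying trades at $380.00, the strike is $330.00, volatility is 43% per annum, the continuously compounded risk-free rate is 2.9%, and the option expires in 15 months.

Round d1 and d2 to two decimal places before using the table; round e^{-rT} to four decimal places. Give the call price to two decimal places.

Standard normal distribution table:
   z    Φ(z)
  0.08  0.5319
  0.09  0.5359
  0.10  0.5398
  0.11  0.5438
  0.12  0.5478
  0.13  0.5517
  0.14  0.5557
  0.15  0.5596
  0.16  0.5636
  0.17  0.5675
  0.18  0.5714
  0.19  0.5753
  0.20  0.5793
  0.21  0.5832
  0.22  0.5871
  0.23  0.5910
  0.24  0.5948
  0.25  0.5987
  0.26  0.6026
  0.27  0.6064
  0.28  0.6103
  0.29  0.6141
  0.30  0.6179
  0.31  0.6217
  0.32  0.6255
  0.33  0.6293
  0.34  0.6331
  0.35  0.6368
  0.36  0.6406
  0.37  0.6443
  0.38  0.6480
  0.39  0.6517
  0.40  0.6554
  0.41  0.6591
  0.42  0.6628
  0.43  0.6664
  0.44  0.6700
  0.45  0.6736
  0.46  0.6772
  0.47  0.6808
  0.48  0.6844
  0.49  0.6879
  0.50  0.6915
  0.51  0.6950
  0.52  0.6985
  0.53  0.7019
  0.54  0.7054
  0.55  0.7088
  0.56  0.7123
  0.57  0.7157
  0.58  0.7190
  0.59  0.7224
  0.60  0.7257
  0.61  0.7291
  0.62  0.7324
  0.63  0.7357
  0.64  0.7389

$101.48

σ√T = 0.43·√1.25 = 0.4808
d₁ = [ln(380/330) + (0.029 + 0.43²/2)·1.25] / 0.4808 = [0.1411 + 0.1518] / 0.4808 = 0.6092 ≈ 0.61
d₂ = d₁ − σ√T = 0.6092 − 0.4808 = 0.1285 ≈ 0.13
e^(−rT) = e^(−0.029·1.25) = 0.9644
C = 380·N(0.61) − 330·0.9644·N(0.13) = 380·0.7291 − 330·0.9644·0.5517 = 277.0580 − 175.5796 = 101.4784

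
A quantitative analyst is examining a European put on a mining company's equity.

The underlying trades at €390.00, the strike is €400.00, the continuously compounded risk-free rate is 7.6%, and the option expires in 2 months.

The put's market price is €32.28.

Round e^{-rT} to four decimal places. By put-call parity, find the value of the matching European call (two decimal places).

e^(−rT) = e^(−0.076·0.1667) = 0.9874
Put-call parity: C − P = S − K·e^(−rT) = 390 − 400·0.9874 = 390 − 394.9600 = -4.9600
C = P + (C − P) = 32.28 + (-4.9600) = 27.3200

€27.32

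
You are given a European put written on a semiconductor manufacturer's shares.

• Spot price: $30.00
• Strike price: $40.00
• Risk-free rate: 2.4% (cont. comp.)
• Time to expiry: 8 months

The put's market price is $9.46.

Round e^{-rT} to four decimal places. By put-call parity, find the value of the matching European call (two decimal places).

$0.10

e^(−rT) = e^(−0.024·0.6667) = 0.9841
Put-call parity: C − P = S − K·e^(−rT) = 30 − 40·0.9841 = 30 − 39.3640 = -9.3640
C = P + (C − P) = 9.46 + (-9.3640) = 0.0960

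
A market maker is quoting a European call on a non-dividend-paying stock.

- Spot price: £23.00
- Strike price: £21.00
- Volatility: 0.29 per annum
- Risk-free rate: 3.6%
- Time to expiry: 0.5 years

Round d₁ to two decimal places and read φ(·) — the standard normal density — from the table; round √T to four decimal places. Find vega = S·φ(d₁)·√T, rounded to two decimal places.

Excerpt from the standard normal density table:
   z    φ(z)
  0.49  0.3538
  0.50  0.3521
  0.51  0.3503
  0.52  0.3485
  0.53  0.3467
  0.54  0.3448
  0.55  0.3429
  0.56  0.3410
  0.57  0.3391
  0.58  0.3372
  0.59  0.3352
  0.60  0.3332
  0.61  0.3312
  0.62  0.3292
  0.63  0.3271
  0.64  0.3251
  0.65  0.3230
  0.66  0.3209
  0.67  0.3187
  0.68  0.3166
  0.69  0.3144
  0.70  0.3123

σ√T = 0.29 × 0.7071 = 0.2051
d₁ = [ln(23/21) + (0.036 + 0.29²/2)·0.5] / 0.2051 = [0.0910 + 0.0390] / 0.2051 = 0.6339 ≈ 0.63
√T = √0.5 = 0.7071
φ(d₁) = φ(0.63) = 0.3271
vega = S·φ(d₁)·√T = 23·0.3271·0.7071 = 5.3197

5.32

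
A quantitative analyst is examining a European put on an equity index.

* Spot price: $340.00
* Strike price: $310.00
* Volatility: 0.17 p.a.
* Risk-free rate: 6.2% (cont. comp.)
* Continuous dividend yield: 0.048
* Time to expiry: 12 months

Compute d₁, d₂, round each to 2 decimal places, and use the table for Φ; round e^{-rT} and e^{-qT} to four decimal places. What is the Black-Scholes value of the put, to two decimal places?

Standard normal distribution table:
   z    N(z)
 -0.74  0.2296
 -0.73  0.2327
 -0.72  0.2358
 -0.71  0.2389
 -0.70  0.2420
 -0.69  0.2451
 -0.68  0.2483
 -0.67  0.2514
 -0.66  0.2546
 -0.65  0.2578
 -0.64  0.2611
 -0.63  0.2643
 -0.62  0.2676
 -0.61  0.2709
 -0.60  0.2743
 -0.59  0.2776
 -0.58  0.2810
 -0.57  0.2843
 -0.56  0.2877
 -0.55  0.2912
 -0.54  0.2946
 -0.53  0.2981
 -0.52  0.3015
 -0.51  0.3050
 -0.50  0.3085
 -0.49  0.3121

$8.42

σ√T = 0.17·√1 = 0.1700
ln(S/K) + (r − q + σ²/2)T = ln(340/310) + (0.062 − 0.048 + 0.17²/2)·1 = 0.0924 + 0.0285 = 0.1208
d₁ = 0.1208 / 0.1700 = 0.7107 which rounds to 0.71
d₂ = d₁ − σ√T = 0.7107 − 0.1700 = 0.5407 which rounds to 0.54
e^(−qT) = e^(−0.048·1) = 0.9531;  e^(−rT) = e^(−0.062·1) = 0.9399
P = 310·0.9399·N(-0.54) − 340·0.9531·N(-0.71) = 310·0.9399·0.2946 − 340·0.9531·0.2389 = 85.8373 − 77.4165 = 8.4208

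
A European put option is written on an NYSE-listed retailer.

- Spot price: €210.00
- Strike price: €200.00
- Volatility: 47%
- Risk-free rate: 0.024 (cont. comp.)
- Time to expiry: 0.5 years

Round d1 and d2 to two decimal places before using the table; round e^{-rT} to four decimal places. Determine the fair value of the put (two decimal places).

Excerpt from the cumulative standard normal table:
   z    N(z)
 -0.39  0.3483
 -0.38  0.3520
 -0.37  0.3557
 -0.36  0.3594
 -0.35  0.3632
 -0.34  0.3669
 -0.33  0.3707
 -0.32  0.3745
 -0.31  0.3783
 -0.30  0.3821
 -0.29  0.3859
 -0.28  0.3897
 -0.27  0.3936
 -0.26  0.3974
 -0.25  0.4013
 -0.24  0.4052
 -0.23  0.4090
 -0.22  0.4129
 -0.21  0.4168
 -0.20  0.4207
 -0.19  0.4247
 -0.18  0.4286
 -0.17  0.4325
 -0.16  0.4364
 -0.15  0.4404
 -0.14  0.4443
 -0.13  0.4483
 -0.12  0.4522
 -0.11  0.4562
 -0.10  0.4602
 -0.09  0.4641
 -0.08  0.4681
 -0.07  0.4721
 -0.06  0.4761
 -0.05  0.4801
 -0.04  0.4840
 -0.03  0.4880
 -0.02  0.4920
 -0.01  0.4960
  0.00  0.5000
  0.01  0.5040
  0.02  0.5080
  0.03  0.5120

€20.96

σ√T = 0.47·√0.5 = 0.3323
d₁ = [ln(210/200) + (0.024 + ½·0.47²)·0.5] / (σ√T) = (0.0488 + 0.0672) / 0.3323 = 0.3491 ⇒ 0.35
d₂ = 0.3491 − 0.3323 = 0.0167 ⇒ 0.02
e^(−rT) = e^(−0.024·0.5) = 0.9881
N(−d₂) = N(-0.02) = 0.4920;  N(−d₁) = N(-0.35) = 0.3632
P = 200·0.9881·0.4920 − 210·0.3632 = 97.2290 − 76.2720 = 20.9570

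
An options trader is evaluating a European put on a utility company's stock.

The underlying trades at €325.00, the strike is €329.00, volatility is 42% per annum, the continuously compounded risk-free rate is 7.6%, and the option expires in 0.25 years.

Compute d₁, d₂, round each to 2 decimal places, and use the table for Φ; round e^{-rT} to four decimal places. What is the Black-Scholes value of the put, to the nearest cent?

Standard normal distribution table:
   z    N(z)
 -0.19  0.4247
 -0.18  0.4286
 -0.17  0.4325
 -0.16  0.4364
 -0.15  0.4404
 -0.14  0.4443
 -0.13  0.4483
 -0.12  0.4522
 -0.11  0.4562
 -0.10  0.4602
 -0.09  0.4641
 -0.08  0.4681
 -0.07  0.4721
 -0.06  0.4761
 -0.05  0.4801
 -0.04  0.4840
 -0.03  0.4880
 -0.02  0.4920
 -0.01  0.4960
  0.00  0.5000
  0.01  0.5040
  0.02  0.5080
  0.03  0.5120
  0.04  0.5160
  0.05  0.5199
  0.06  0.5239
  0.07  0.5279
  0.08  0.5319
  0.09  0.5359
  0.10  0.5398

€26.02

σ√T = 0.42·√0.25 = 0.2100
d₁ = [ln(325/329) + (0.076 + ½·0.42²)·0.25] / (σ√T) = (-0.0122 + 0.0410) / 0.2100 = 0.1372 which rounds to 0.14
d₂ = 0.1372 − 0.2100 = -0.0728 which rounds to -0.07
exp(−rT) = exp(−0.076·0.25) = 0.9812
P = 329·0.9812·N(0.07) − 325·N(-0.14) = 329·0.9812·0.5279 − 325·0.4443 = 170.4139 − 144.3975 = 26.0164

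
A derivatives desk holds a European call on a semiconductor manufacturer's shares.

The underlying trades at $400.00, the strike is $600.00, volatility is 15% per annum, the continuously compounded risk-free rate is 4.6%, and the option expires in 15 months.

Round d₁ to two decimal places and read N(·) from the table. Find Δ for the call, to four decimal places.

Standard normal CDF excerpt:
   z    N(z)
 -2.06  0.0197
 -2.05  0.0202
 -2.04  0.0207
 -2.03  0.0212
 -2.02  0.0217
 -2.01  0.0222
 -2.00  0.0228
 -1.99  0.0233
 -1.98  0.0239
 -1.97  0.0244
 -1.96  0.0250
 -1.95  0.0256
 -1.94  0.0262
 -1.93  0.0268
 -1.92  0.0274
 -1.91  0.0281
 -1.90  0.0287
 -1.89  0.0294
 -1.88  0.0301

T = 1.25;  σ√T = 0.1677
d₁ = [ln(400/600) + (0.046 + ½·0.15²)·1.25] / (σ√T) = (-0.4055 + 0.0716) / 0.1677 = -1.9910 ≈ -1.99
N(d₁) = N(-1.99) = 0.0233
Δ_call = N(d₁) = 0.0233

0.0233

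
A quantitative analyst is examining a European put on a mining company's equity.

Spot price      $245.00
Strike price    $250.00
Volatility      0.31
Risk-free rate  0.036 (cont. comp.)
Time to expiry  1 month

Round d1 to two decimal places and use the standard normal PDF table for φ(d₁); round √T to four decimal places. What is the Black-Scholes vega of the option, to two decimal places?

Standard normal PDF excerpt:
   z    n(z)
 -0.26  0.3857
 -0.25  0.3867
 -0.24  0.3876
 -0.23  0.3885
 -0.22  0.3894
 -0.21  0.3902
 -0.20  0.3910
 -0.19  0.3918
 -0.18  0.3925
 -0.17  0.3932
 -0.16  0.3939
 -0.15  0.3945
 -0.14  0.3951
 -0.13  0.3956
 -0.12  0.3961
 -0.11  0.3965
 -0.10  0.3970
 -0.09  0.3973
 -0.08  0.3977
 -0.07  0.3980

27.90

σ√T = 0.31 × 0.2887 = 0.0895
d₁ = [ln(245/250) + (0.036 + 0.31²/2)·0.08333] / 0.0895 = [-0.0202 + 0.0070] / 0.0895 = -0.1475 → -0.15
√T = √0.08333 = 0.2887
φ(d₁) = φ(-0.15) = 0.3945
vega = S·φ(d₁)·√T = 245·0.3945·0.2887 = 27.9036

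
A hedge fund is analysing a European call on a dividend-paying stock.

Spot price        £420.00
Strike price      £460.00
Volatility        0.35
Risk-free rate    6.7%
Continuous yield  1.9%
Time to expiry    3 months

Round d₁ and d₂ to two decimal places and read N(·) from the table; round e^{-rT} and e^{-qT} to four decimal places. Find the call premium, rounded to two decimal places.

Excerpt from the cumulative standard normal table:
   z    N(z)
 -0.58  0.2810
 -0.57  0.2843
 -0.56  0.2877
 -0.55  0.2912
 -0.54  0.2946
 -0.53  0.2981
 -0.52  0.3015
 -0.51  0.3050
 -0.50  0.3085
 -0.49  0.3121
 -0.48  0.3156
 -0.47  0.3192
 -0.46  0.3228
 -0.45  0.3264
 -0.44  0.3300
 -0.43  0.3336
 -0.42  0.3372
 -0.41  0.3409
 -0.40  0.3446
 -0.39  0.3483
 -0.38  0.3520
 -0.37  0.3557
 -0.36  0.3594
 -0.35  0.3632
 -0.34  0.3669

σ√T = 0.35 × 0.5000 = 0.1750
d₁ = [ln(420/460) + (0.067 − 0.019 + 0.35²/2)·0.25] / 0.1750 = [-0.0910 + 0.0273] / 0.1750 = -0.3638 ⇒ -0.36
d₂ = d₁ − σ√T = -0.3638 − 0.1750 = -0.5388 ⇒ -0.54
exp(−qT) = exp(−0.019·0.25) = 0.9953;  exp(−rT) = exp(−0.067·0.25) = 0.9834
N(d₁) = N(-0.36) = 0.3594;  N(d₂) = N(-0.54) = 0.2946
C = 420·0.9953·0.3594 − 460·0.9834·0.2946 = 150.2385 − 133.2664 = 16.9721

£16.97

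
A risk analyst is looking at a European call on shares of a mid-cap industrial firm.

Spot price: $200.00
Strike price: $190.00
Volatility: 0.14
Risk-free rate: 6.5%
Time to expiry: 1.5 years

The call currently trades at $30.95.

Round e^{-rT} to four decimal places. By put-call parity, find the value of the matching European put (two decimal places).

e^(−rT) = e^(−0.065·1.5) = 0.9071
Put-call parity: C − P = S − K·e^(−rT) = 200 − 190·0.9071 = 200 − 172.3490 = 27.6510
P = C − (C − P) = 30.95 − (27.6510) = 3.2990

$3.30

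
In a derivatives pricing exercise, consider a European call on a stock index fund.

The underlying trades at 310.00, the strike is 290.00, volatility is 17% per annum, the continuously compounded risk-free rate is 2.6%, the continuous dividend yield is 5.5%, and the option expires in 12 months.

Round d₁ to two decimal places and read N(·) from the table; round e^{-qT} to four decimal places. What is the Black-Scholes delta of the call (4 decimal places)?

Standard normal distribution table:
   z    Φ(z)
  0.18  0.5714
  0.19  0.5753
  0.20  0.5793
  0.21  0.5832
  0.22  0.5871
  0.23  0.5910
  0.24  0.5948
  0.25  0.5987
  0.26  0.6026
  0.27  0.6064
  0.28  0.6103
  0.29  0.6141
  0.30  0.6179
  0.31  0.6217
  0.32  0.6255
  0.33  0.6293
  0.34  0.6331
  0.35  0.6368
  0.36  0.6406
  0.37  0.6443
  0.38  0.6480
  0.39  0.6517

0.5884

σ√T = 0.17 × 1.0000 = 0.1700
ln(S/K) + (r − q + σ²/2)T = ln(310/290) + (0.026 − 0.055 + 0.17²/2)·1 = 0.0667 − 0.0145 = 0.0521
d₁ = 0.0521 / 0.1700 = 0.3067 which rounds to 0.31
N(d₁) = N(0.31) = 0.6217
Δ_call = e^(−qT)·N(d₁) = 0.9465·0.6217 = 0.5884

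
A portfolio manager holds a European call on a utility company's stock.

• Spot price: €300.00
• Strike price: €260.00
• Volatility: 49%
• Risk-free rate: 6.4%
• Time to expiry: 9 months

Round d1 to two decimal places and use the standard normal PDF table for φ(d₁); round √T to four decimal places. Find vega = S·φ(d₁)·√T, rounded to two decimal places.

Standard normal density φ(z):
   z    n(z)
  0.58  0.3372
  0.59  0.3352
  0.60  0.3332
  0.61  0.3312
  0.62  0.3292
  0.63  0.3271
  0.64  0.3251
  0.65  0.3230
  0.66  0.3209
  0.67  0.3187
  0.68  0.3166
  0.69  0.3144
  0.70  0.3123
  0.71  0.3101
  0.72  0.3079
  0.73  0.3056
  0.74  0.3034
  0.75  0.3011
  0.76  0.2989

T = 0.75;  σ√T = 0.4244
d₁ = [ln(300/260) + (0.064 + 0.49²/2)·0.75] / 0.4244 = [0.1431 + 0.1380] / 0.4244 = 0.6625 ⇒ 0.66
√T = √0.75 = 0.8660
φ(d₁) = φ(0.66) = 0.3209
vega = S·φ(d₁)·√T = 300·0.3209·0.8660 = 83.3698

83.37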